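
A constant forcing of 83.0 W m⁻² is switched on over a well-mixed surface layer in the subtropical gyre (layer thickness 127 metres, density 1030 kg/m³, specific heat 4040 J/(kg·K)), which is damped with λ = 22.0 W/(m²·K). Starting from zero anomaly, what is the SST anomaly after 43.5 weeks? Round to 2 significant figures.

Areal heat capacity C = ρ c_p D = 1030 × 4040 × 127 = 5.28×10^8 J/(m²·K).
τ = C / λ = 5.28×10^8 / 22.0 = 2.40×10^7 s.
Equilibrium anomaly ΔT_eq = F / λ = 83.0 / 22.0 = 3.77 K.
t = 43.5 weeks = 2.63×10^7 s, so t/τ = 1.10.
ΔT(t) = ΔT_eq (1 − e^(−t/τ)) = 3.77 × (1 − e^−1.10) = 2.51 K.

2.5 K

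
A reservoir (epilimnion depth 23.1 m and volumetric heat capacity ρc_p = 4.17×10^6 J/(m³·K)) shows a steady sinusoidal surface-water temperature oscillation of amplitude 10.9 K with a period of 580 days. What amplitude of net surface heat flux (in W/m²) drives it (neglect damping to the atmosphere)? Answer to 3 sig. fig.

132

Areal heat capacity C = ρc_p × D = 4.17×10^6 × 23.1 = 9.63×10^7 J/(m^2 K).
ω = 2π / 5.01×10^7 s = 1.25×10^-7 s⁻¹.
Cω = 9.63×10^7 × 1.25×10^-7 = 12.1 W/(m²·K).
F₀ = A × Cω = 10.9 × 12.1 = 132 W/m².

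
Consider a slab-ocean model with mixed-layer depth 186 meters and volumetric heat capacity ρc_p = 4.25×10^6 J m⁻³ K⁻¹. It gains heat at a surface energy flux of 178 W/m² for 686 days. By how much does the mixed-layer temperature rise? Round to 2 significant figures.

13 K

Areal heat capacity C = ρc_p × D = 4.25×10^6 × 186 = 7.90×10^8 J m⁻² K⁻¹.
Net heat input Q = F Δt = 178 × (686 days × 86400 s/day) = 1.06×10^10 J/m².
ΔT = Q / C = 1.06×10^10 / 7.90×10^8 = 13.3 K.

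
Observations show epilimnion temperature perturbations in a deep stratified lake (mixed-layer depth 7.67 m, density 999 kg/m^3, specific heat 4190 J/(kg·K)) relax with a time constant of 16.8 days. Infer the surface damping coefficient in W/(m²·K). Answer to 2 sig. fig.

22

Areal heat capacity C = ρ c_p D = 999 × 4190 × 7.67 = 3.21×10^7 J/(m^2 K).
τ = 16.8 days = 1.45×10^6 s.
λ = C / τ = 3.21×10^7 / 1.45×10^6 = 22.1 W/(m²·K).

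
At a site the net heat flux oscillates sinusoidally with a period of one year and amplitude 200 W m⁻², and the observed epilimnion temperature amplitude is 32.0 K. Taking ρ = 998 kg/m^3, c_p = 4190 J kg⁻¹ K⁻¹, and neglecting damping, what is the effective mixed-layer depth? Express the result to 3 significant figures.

ω = 2π / 3.15×10^7 s = 1.99×10^-7 s⁻¹.
Required C = F₀ / (A ω) = 200 / (32.0 × 1.99×10^-7) = 3.14×10^7 J/(m²·K).
D = C / (ρ c_p) = 3.14×10^7 / (998 × 4190) = 7.50 m.

7.50 m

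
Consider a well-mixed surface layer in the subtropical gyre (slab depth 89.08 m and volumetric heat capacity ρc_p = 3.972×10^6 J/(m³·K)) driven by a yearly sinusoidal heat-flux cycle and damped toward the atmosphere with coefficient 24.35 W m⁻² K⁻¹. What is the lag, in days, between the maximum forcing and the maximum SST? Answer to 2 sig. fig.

Areal heat capacity C = ρc_p × D = 3.972×10^6 × 89.08 = 3.54×10^8 J m⁻² K⁻¹.
ω = 2π / 3.15×10^7 s = 1.99×10^-7 s⁻¹.
Phase lag φ = arctan(Cω/λ) = arctan(70.5/24.35) = 1.24 rad.
Time lag = φ / ω = 1.24 / 1.99×10^-7 = 6.21×10^6 s = 71.9 days.

72 days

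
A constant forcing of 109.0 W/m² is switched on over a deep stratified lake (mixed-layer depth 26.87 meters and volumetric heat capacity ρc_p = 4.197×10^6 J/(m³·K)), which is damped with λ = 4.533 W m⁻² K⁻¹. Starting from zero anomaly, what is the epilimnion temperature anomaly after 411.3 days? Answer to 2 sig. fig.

18 K

Areal heat capacity C = ρc_p × D = 4.197×10^6 × 26.87 = 1.13×10^8 J/(m²·K).
τ = C / λ = 1.13×10^8 / 4.533 = 2.49×10^7 s.
Equilibrium anomaly ΔT_eq = F / λ = 109.0 / 4.533 = 24.0 K.
t = 411.3 days = 3.55×10^7 s, so t/τ = 1.43.
ΔT(t) = ΔT_eq (1 − e^(−t/τ)) = 24.0 × (1 − e^−1.43) = 18.3 K.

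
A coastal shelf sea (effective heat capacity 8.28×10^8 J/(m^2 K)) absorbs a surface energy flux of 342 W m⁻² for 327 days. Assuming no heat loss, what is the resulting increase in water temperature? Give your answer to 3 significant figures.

11.7 K

Areal heat capacity C = 8.28×10^8 J/(m^2 K) (given).
Net heat input Q = F Δt = 342 × (327 days × 86400 s/day) = 9.66×10^9 J/m².
ΔT = Q / C = 9.66×10^9 / 8.28×10^8 = 11.7 K.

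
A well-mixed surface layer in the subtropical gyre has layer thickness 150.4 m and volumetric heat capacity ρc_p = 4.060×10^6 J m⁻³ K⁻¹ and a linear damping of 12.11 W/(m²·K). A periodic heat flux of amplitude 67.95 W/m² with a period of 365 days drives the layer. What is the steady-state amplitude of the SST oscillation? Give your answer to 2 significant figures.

0.56 K

Areal heat capacity C = ρc_p × D = 4.060×10^6 × 150.4 = 6.11×10^8 J/(m^2 K).
Angular frequency ω = 2π / T = 2π / 3.15×10^7 s = 1.99×10^-7 s⁻¹.
√((Cω)² + λ²) = √((122)² + 12.11²) = 122 W/(m²·K).
Amplitude A = F₀ / √((Cω)²+λ²) = 67.95 / 122 = 0.556 K.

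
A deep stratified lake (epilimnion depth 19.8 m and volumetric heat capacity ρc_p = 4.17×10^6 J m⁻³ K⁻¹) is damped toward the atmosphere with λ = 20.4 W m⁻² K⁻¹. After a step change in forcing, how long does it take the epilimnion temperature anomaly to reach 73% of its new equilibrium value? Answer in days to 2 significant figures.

Areal heat capacity C = ρc_p × D = 4.17×10^6 × 19.8 = 8.26×10^7 J m⁻² K⁻¹.
τ = C / λ = 8.26×10^7 / 20.4 = 4.05×10^6 s.
Fraction reached: 1 − e^(−t/τ) = 0.73 ⇒ t = −τ ln(1 − 0.73) = τ × 1.31.
t = 5.30×10^6 s = 61.3 days.

61 days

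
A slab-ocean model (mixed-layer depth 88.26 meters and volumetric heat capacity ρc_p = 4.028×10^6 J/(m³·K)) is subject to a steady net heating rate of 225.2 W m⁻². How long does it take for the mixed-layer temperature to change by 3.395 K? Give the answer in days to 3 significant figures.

Areal heat capacity C = ρc_p × D = 4.028×10^6 × 88.26 = 3.56×10^8 J/(m²·K).
Time required: Δt = C ΔT / F = 3.56×10^8 × 3.395 / 225.2 = 5.36×10^6 s.
In days: 5.36×10^6 s / (86400 s/day) = 62.0 days.

62.0 days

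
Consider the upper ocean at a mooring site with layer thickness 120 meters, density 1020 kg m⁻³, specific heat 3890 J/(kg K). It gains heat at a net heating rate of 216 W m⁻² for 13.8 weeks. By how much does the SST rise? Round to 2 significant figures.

3.8 K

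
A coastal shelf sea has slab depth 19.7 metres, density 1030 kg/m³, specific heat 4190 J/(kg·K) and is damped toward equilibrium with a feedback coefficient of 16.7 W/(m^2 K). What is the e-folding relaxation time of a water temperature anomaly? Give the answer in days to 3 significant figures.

Areal heat capacity C = ρ c_p D = 1030 × 4190 × 19.7 = 8.50×10^7 J m⁻² K⁻¹.
Relaxation time τ = C / λ = 8.50×10^7 / 16.7 = 5.09×10^6 s.
In days: 5.09×10^6 s / (86400 s/day) = 58.9 days.

58.9 days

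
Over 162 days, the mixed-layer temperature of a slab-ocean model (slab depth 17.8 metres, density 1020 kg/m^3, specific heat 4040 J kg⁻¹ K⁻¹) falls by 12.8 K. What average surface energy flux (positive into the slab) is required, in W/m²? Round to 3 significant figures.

-67.1

Areal heat capacity C = ρ c_p D = 1020 × 4040 × 17.8 = 7.34×10^7 J/(m^2 K).
Required heat per unit area: Q = C ΔT = 7.34×10^7 × -12.8 = -9.39×10^8 J/m².
Flux F = Q / Δt = -9.39×10^8 / 1.40×10^7 s = -67.1 W/m².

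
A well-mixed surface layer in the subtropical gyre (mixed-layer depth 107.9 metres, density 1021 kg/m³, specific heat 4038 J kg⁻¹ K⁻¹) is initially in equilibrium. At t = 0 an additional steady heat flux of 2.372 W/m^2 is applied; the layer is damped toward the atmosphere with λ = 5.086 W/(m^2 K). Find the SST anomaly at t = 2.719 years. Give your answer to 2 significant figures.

Areal heat capacity C = ρ c_p D = 1021 × 4038 × 107.9 = 4.45×10^8 J m⁻² K⁻¹.
τ = C / λ = 4.45×10^8 / 5.086 = 8.75×10^7 s.
Equilibrium anomaly ΔT_eq = F / λ = 2.372 / 5.086 = 0.466 K.
t = 2.719 years = 8.58×10^7 s, so t/τ = 0.981.
ΔT(t) = ΔT_eq (1 − e^(−t/τ)) = 0.466 × (1 − e^−0.981) = 0.292 K.

0.29 K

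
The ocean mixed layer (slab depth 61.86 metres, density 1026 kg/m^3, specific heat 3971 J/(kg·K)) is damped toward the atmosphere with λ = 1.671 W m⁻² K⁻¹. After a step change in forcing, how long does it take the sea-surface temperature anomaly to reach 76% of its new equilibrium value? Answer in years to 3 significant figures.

Areal heat capacity C = ρ c_p D = 1026 × 3971 × 61.86 = 2.52×10^8 J/(m²·K).
τ = C / λ = 2.52×10^8 / 1.671 = 1.51×10^8 s.
Fraction reached: 1 − e^(−t/τ) = 0.76 ⇒ t = −τ ln(1 − 0.76) = τ × 1.43.
t = 2.15×10^8 s = 6.82 years.

6.82 years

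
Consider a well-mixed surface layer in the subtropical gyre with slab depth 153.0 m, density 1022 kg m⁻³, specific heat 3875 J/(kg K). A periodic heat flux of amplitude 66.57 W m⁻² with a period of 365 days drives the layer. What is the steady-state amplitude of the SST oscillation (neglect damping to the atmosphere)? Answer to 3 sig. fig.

Areal heat capacity C = ρ c_p D = 1022 × 3875 × 153.0 = 6.06×10^8 J/(m²·K).
Angular frequency ω = 2π / T = 2π / 3.15×10^7 s = 1.99×10^-7 s⁻¹.
Cω = 6.06×10^8 × 1.99×10^-7 = 121 W/(m²·K).
Amplitude A = F₀ / (Cω) = 66.57 / 121 = 0.551 K.

0.551 K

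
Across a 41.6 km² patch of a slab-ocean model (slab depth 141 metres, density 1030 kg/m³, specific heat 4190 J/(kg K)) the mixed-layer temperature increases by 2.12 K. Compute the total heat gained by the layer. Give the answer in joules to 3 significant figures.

Areal heat capacity C = ρ c_p D = 1030 × 4190 × 141 = 6.09×10^8 J/(m²·K).
Heat per unit area: q = C ΔT = 6.09×10^8 × 2.12 = 1.29×10^9 J/m².
Total heat: Q = q × A = 1.29×10^9 × (41.6 × 10⁶ m²) = 5.37×10^16 J.

5.37×10^16 J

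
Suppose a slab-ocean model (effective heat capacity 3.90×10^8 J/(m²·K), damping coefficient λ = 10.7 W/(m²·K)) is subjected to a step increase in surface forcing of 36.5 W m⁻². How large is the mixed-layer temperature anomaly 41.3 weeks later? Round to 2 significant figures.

1.7 K

Areal heat capacity C = 3.90×10^8 J/(m²·K) (given).
τ = C / λ = 3.90×10^8 / 10.7 = 3.64×10^7 s.
Equilibrium anomaly ΔT_eq = F / λ = 36.5 / 10.7 = 3.41 K.
t = 41.3 weeks = 2.50×10^7 s, so t/τ = 0.685.
ΔT(t) = ΔT_eq (1 − e^(−t/τ)) = 3.41 × (1 − e^−0.685) = 1.69 K.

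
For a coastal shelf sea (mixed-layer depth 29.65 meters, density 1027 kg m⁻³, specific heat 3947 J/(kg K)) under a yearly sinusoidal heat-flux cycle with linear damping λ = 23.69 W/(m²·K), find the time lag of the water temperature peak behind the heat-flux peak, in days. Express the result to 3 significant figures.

45.9 days

Areal heat capacity C = ρ c_p D = 1027 × 3947 × 29.65 = 1.20×10^8 J/(m^2 K).
ω = 2π / 3.15×10^7 s = 1.99×10^-7 s⁻¹.
Phase lag φ = arctan(Cω/λ) = arctan(23.9/23.69) = 0.791 rad.
Time lag = φ / ω = 0.791 / 1.99×10^-7 = 3.97×10^6 s = 45.9 days.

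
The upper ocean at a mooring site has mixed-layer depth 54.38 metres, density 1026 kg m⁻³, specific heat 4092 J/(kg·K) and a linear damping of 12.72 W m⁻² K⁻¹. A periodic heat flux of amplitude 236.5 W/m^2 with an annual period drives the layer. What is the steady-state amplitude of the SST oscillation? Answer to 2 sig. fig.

Areal heat capacity C = ρ c_p D = 1026 × 4092 × 54.38 = 2.28×10^8 J/(m²·K).
Angular frequency ω = 2π / T = 2π / 3.15×10^7 s = 1.99×10^-7 s⁻¹.
√((Cω)² + λ²) = √((45.5)² + 12.72²) = 47.2 W/(m²·K).
Amplitude A = F₀ / √((Cω)²+λ²) = 236.5 / 47.2 = 5.01 K.

5.0 K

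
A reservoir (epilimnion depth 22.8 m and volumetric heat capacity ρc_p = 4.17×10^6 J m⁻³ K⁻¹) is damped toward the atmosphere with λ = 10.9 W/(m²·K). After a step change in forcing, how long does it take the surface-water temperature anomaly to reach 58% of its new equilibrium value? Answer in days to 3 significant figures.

Areal heat capacity C = ρc_p × D = 4.17×10^6 × 22.8 = 9.51×10^7 J/(m^2 K).
τ = C / λ = 9.51×10^7 / 10.9 = 8.72×10^6 s.
Fraction reached: 1 − e^(−t/τ) = 0.58 ⇒ t = −τ ln(1 − 0.58) = τ × 0.868.
t = 7.57×10^6 s = 87.6 days.

87.6 days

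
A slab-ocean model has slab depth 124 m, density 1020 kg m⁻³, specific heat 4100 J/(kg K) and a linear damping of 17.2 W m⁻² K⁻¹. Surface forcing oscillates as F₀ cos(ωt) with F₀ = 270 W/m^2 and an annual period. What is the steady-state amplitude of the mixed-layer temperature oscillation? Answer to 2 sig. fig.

2.6 K

Areal heat capacity C = ρ c_p D = 1020 × 4100 × 124 = 5.19×10^8 J/(m²·K).
Angular frequency ω = 2π / T = 2π / 3.15×10^7 s = 1.99×10^-7 s⁻¹.
√((Cω)² + λ²) = √((103)² + 17.2²) = 105 W/(m²·K).
Amplitude A = F₀ / √((Cω)²+λ²) = 270 / 105 = 2.58 K.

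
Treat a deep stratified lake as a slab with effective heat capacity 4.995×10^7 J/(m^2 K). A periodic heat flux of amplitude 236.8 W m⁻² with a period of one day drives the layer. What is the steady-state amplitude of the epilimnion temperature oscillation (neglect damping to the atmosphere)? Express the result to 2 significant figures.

0.065 K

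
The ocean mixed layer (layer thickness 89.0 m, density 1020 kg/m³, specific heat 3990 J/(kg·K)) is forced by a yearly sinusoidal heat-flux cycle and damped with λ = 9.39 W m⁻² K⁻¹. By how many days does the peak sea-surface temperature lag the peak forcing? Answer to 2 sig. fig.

84 days

Areal heat capacity C = ρ c_p D = 1020 × 3990 × 89.0 = 3.62×10^8 J m⁻² K⁻¹.
ω = 2π / 3.15×10^7 s = 1.99×10^-7 s⁻¹.
Phase lag φ = arctan(Cω/λ) = arctan(72.2/9.39) = 1.44 rad.
Time lag = φ / ω = 1.44 / 1.99×10^-7 = 7.23×10^6 s = 83.7 days.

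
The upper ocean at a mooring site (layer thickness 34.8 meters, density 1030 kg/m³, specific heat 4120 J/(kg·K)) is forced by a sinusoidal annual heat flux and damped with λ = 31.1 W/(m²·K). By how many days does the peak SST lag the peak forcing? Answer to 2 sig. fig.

Areal heat capacity C = ρ c_p D = 1030 × 4120 × 34.8 = 1.48×10^8 J m⁻² K⁻¹.
ω = 2π / 3.15×10^7 s = 1.99×10^-7 s⁻¹.
Phase lag φ = arctan(Cω/λ) = arctan(29.4/31.1) = 0.758 rad.
Time lag = φ / ω = 0.758 / 1.99×10^-7 = 3.80×10^6 s = 44.0 days.

44 days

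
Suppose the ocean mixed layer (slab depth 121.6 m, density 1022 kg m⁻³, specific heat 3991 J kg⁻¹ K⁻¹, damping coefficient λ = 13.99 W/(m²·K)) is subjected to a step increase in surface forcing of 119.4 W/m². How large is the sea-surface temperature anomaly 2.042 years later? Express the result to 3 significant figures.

7.15 K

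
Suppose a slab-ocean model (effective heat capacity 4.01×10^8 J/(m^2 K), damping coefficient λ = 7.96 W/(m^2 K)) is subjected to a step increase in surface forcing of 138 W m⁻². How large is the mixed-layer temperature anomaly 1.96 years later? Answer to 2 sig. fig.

12 K

Areal heat capacity C = 4.01×10^8 J/(m^2 K) (given).
τ = C / λ = 4.01×10^8 / 7.96 = 5.04×10^7 s.
Equilibrium anomaly ΔT_eq = F / λ = 138 / 7.96 = 17.3 K.
t = 1.96 years = 6.19×10^7 s, so t/τ = 1.23.
ΔT(t) = ΔT_eq (1 − e^(−t/τ)) = 17.3 × (1 − e^−1.23) = 12.3 K.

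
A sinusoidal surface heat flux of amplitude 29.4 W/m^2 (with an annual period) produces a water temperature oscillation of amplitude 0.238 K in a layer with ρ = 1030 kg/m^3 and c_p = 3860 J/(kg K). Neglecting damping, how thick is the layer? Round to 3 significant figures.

ω = 2π / 3.15×10^7 s = 1.99×10^-7 s⁻¹.
Required C = F₀ / (A ω) = 29.4 / (0.238 × 1.99×10^-7) = 6.20×10^8 J/(m²·K).
D = C / (ρ c_p) = 6.20×10^8 / (1030 × 3860) = 156 m.

156 m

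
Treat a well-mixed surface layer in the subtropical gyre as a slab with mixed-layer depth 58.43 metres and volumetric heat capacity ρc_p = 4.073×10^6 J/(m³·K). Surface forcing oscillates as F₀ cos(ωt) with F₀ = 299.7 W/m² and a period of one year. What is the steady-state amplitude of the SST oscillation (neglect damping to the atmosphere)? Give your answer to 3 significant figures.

6.32 K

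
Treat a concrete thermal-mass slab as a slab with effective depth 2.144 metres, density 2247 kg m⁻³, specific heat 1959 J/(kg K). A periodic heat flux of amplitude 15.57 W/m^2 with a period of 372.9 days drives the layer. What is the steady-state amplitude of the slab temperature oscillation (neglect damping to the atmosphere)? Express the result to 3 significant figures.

Areal heat capacity C = ρ c_p D = 2247 × 1959 × 2.144 = 9.44×10^6 J/(m^2 K).
Angular frequency ω = 2π / T = 2π / 3.22×10^7 s = 1.95×10^-7 s⁻¹.
Cω = 9.44×10^6 × 1.95×10^-7 = 1.84 W/(m²·K).
Amplitude A = F₀ / (Cω) = 15.57 / 1.84 = 8.46 K.

8.46 K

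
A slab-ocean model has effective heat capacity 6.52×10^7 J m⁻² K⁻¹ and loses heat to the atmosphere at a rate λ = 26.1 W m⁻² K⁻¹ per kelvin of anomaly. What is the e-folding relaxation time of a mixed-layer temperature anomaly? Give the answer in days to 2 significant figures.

29 days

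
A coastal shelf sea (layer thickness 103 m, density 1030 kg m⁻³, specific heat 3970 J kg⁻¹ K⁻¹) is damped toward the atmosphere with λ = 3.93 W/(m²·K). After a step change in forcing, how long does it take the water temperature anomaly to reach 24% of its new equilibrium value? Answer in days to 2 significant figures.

Areal heat capacity C = ρ c_p D = 1030 × 3970 × 103 = 4.21×10^8 J/(m²·K).
τ = C / λ = 4.21×10^8 / 3.93 = 1.07×10^8 s.
Fraction reached: 1 − e^(−t/τ) = 0.24 ⇒ t = −τ ln(1 − 0.24) = τ × 0.274.
t = 2.94×10^7 s = 340 days.

340 days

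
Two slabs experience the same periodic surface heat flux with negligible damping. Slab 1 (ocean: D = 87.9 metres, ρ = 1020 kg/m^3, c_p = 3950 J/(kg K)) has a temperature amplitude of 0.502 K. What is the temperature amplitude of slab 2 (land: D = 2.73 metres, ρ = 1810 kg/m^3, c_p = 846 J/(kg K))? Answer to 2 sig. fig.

43 K

C_ocean = 3.54×10^8 J/(m²·K); C_land = 4.18×10^6 J/(m²·K).
A ∝ 1/C ⇒ A_land = A_ocean × C_ocean/C_land = 0.502 × 84.7 = 42.5 K.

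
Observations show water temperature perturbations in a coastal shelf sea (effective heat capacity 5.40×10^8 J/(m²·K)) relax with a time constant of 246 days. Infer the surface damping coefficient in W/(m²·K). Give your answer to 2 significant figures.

25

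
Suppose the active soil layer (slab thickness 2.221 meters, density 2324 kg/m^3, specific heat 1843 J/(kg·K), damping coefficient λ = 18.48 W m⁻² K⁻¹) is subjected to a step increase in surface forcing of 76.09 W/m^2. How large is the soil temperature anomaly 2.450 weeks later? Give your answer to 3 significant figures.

Areal heat capacity C = ρ c_p D = 2324 × 1843 × 2.221 = 9.51×10^6 J/(m²·K).
τ = C / λ = 9.51×10^6 / 18.48 = 5.15×10^5 s.
Equilibrium anomaly ΔT_eq = F / λ = 76.09 / 18.48 = 4.12 K.
t = 2.450 weeks = 1.48×10^6 s, so t/τ = 2.88.
ΔT(t) = ΔT_eq (1 − e^(−t/τ)) = 4.12 × (1 − e^−2.88) = 3.89 K.

3.89 K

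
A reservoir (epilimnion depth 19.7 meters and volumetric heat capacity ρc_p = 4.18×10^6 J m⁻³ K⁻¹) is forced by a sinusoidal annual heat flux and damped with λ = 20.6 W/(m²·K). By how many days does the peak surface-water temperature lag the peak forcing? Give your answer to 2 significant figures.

39 days

Areal heat capacity C = ρc_p × D = 4.18×10^6 × 19.7 = 8.23×10^7 J/(m²·K).
ω = 2π / 3.15×10^7 s = 1.99×10^-7 s⁻¹.
Phase lag φ = arctan(Cω/λ) = arctan(16.4/20.6) = 0.673 rad.
Time lag = φ / ω = 0.673 / 1.99×10^-7 = 3.38×10^6 s = 39.1 days.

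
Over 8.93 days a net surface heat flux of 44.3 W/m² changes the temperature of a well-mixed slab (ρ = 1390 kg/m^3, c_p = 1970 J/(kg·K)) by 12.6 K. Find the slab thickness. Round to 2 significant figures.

Heat input Q = F Δt = 44.3 × 7.72×10^5 s = 3.42×10^7 J/m².
Required areal heat capacity C = Q / ΔT = 2.71×10^6 J/(m²·K).
Depth D = C / (ρ c_p) = 2.71×10^6 / (1390 × 1970) = 0.991 m.

0.99 m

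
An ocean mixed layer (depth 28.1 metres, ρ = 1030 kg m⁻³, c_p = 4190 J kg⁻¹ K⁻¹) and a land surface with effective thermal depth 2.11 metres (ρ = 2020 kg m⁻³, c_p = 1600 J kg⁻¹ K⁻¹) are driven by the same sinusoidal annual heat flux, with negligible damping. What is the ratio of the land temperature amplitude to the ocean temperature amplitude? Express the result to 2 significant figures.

C_ocean = 1030 × 4190 × 28.1 = 1.21×10^8 J/(m²·K).
C_land = 2020 × 1600 × 2.11 = 6.82×10^6 J/(m²·K).
Undamped amplitude ∝ 1/C, so A_land/A_ocean = C_ocean/C_land = 17.8.

18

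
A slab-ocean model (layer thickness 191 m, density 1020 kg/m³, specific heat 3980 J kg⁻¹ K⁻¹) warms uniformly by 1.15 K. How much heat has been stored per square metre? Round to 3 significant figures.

Areal heat capacity C = ρ c_p D = 1020 × 3980 × 191 = 7.75×10^8 J m⁻² K⁻¹.
ΔQ = C ΔT = 7.75×10^8 × 1.15 = 8.92×10^8 J/m².

8.92×10^8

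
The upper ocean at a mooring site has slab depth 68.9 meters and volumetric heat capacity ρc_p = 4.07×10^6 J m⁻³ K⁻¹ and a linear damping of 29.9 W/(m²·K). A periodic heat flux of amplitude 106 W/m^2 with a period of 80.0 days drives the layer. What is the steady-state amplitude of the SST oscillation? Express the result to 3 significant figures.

Areal heat capacity C = ρc_p × D = 4.07×10^6 × 68.9 = 2.80×10^8 J/(m^2 K).
Angular frequency ω = 2π / T = 2π / 6.91×10^6 s = 9.09×10^-7 s⁻¹.
√((Cω)² + λ²) = √((255)² + 29.9²) = 257 W/(m²·K).
Amplitude A = F₀ / √((Cω)²+λ²) = 106 / 257 = 0.413 K.

0.413 K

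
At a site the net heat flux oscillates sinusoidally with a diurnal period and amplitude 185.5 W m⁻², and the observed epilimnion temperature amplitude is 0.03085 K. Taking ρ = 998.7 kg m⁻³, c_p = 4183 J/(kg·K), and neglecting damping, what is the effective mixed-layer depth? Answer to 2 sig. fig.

ω = 2π / 86400 s = 7.27×10^-5 s⁻¹.
Required C = F₀ / (A ω) = 185.5 / (0.03085 × 7.27×10^-5) = 8.27×10^7 J/(m²·K).
D = C / (ρ c_p) = 8.27×10^7 / (998.7 × 4183) = 19.8 m.

20 m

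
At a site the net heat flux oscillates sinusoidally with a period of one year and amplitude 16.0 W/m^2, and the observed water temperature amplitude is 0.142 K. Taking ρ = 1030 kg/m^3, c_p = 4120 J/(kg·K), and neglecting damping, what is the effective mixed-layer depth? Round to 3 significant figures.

ω = 2π / 3.15×10^7 s = 1.99×10^-7 s⁻¹.
Required C = F₀ / (A ω) = 16.0 / (0.142 × 1.99×10^-7) = 5.66×10^8 J/(m²·K).
D = C / (ρ c_p) = 5.66×10^8 / (1030 × 4120) = 133 m.

133 m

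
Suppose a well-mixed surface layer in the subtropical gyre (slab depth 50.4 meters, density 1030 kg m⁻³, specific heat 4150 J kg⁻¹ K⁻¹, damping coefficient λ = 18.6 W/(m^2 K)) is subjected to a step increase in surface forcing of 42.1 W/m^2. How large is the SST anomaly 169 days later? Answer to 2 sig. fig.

Areal heat capacity C = ρ c_p D = 1030 × 4150 × 50.4 = 2.15×10^8 J m⁻² K⁻¹.
τ = C / λ = 2.15×10^8 / 18.6 = 1.16×10^7 s.
Equilibrium anomaly ΔT_eq = F / λ = 42.1 / 18.6 = 2.26 K.
t = 169 days = 1.46×10^7 s, so t/τ = 1.26.
ΔT(t) = ΔT_eq (1 − e^(−t/τ)) = 2.26 × (1 − e^−1.26) = 1.62 K.

1.6 K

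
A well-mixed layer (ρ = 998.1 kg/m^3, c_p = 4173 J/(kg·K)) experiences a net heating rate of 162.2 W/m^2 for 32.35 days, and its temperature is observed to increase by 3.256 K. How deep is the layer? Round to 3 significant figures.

33.4 m

Heat input Q = F Δt = 162.2 × 2.80×10^6 s = 4.53×10^8 J/m².
Required areal heat capacity C = Q / ΔT = 1.39×10^8 J/(m²·K).
Depth D = C / (ρ c_p) = 1.39×10^8 / (998.1 × 4173) = 33.4 m.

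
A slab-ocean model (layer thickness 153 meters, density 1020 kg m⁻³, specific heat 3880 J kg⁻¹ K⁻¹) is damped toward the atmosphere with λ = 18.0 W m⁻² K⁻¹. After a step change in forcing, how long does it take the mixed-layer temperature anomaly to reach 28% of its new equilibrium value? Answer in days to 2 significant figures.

Areal heat capacity C = ρ c_p D = 1020 × 3880 × 153 = 6.06×10^8 J/(m^2 K).
τ = C / λ = 6.06×10^8 / 18.0 = 3.36×10^7 s.
Fraction reached: 1 − e^(−t/τ) = 0.28 ⇒ t = −τ ln(1 − 0.28) = τ × 0.329.
t = 1.11×10^7 s = 128 days.

130 days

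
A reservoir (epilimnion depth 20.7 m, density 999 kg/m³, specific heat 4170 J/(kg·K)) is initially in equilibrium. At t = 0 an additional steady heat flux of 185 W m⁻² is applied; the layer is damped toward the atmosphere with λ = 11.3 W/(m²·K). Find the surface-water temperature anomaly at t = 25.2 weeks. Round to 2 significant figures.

Areal heat capacity C = ρ c_p D = 999 × 4170 × 20.7 = 8.62×10^7 J/(m²·K).
τ = C / λ = 8.62×10^7 / 11.3 = 7.63×10^6 s.
Equilibrium anomaly ΔT_eq = F / λ = 185 / 11.3 = 16.4 K.
t = 25.2 weeks = 1.52×10^7 s, so t/τ = 2.00.
ΔT(t) = ΔT_eq (1 − e^(−t/τ)) = 16.4 × (1 − e^−2.00) = 14.1 K.

14 K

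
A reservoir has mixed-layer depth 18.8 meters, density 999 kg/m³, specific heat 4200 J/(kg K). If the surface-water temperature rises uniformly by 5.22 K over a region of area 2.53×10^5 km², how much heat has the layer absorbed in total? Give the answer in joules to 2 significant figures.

1.0×10^20 J

Areal heat capacity C = ρ c_p D = 999 × 4200 × 18.8 = 7.89×10^7 J/(m²·K).
Heat per unit area: q = C ΔT = 7.89×10^7 × 5.22 = 4.12×10^8 J/m².
Total heat: Q = q × A = 4.12×10^8 × (2.53×10^5 × 10⁶ m²) = 1.04×10^20 J.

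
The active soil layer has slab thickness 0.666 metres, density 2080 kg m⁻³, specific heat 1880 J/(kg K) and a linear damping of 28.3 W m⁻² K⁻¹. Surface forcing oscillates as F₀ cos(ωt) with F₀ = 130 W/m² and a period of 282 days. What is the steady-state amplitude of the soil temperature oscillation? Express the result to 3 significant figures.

Areal heat capacity C = ρ c_p D = 2080 × 1880 × 0.666 = 2.60×10^6 J/(m²·K).
Angular frequency ω = 2π / T = 2π / 2.44×10^7 s = 2.58×10^-7 s⁻¹.
√((Cω)² + λ²) = √((0.672)² + 28.3²) = 28.3 W/(m²·K).
Amplitude A = F₀ / √((Cω)²+λ²) = 130 / 28.3 = 4.59 K.

4.59 K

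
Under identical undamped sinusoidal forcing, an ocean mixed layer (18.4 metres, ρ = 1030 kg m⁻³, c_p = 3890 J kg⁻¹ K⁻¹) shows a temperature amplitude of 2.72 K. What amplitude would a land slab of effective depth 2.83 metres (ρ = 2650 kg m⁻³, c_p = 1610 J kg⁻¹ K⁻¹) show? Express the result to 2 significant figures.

C_ocean = 7.37×10^7 J/(m²·K); C_land = 1.21×10^7 J/(m²·K).
A ∝ 1/C ⇒ A_land = A_ocean × C_ocean/C_land = 2.72 × 6.11 = 16.6 K.

17 K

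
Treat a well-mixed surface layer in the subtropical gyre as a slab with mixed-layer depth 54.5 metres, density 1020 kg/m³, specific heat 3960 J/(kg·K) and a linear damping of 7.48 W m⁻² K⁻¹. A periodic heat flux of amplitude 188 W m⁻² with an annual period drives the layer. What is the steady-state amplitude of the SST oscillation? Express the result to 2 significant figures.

Areal heat capacity C = ρ c_p D = 1020 × 3960 × 54.5 = 2.20×10^8 J m⁻² K⁻¹.
Angular frequency ω = 2π / T = 2π / 3.15×10^7 s = 1.99×10^-7 s⁻¹.
√((Cω)² + λ²) = √((43.9)² + 7.48²) = 44.5 W/(m²·K).
Amplitude A = F₀ / √((Cω)²+λ²) = 188 / 44.5 = 4.23 K.

4.2 K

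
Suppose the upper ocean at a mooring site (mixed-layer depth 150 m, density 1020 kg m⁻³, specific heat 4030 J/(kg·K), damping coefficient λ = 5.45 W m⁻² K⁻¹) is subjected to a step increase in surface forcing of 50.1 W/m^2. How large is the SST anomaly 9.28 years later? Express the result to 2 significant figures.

8.5 K

Areal heat capacity C = ρ c_p D = 1020 × 4030 × 150 = 6.17×10^8 J m⁻² K⁻¹.
τ = C / λ = 6.17×10^8 / 5.45 = 1.13×10^8 s.
Equilibrium anomaly ΔT_eq = F / λ = 50.1 / 5.45 = 9.19 K.
t = 9.28 years = 2.93×10^8 s, so t/τ = 2.59.
ΔT(t) = ΔT_eq (1 − e^(−t/τ)) = 9.19 × (1 − e^−2.59) = 8.50 K.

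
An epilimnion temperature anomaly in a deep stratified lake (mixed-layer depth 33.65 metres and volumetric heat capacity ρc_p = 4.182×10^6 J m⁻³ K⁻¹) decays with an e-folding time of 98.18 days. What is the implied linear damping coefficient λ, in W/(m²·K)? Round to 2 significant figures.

Areal heat capacity C = ρc_p × D = 4.182×10^6 × 33.65 = 1.41×10^8 J/(m^2 K).
τ = 98.18 days = 8.48×10^6 s.
λ = C / τ = 1.41×10^8 / 8.48×10^6 = 16.6 W/(m²·K).

17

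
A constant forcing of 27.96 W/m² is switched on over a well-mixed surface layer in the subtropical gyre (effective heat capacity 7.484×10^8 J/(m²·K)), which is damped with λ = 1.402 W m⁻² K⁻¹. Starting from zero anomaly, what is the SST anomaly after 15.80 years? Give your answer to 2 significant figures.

Areal heat capacity C = 7.484×10^8 J/(m²·K) (given).
τ = C / λ = 7.48×10^8 / 1.402 = 5.34×10^8 s.
Equilibrium anomaly ΔT_eq = F / λ = 27.96 / 1.402 = 19.9 K.
t = 15.80 years = 4.99×10^8 s, so t/τ = 0.934.
ΔT(t) = ΔT_eq (1 − e^(−t/τ)) = 19.9 × (1 − e^−0.934) = 12.1 K.

12 K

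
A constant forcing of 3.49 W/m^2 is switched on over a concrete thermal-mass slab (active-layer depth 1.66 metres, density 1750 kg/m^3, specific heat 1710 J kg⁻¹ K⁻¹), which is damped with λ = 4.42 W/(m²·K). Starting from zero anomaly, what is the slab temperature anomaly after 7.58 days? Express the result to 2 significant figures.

Areal heat capacity C = ρ c_p D = 1750 × 1710 × 1.66 = 4.97×10^6 J m⁻² K⁻¹.
τ = C / λ = 4.97×10^6 / 4.42 = 1.12×10^6 s.
Equilibrium anomaly ΔT_eq = F / λ = 3.49 / 4.42 = 0.790 K.
t = 7.58 days = 6.55×10^5 s, so t/τ = 0.583.
ΔT(t) = ΔT_eq (1 − e^(−t/τ)) = 0.790 × (1 − e^−0.583) = 0.349 K.

0.35 K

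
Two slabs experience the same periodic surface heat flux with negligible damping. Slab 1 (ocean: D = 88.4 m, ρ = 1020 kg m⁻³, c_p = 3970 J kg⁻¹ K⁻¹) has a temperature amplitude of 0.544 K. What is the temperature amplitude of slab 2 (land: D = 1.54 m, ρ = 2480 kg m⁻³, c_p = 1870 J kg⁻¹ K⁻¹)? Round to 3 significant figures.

C_ocean = 3.58×10^8 J/(m²·K); C_land = 7.14×10^6 J/(m²·K).
A ∝ 1/C ⇒ A_land = A_ocean × C_ocean/C_land = 0.544 × 50.1 = 27.3 K.

27.3 K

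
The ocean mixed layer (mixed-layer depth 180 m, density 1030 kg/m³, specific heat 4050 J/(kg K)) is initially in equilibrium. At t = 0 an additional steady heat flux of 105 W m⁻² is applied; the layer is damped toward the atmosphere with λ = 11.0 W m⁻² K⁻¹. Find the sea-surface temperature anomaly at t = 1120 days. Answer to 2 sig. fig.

Areal heat capacity C = ρ c_p D = 1030 × 4050 × 180 = 7.51×10^8 J/(m²·K).
τ = C / λ = 7.51×10^8 / 11.0 = 6.83×10^7 s.
Equilibrium anomaly ΔT_eq = F / λ = 105 / 11.0 = 9.55 K.
t = 1120 days = 9.68×10^7 s, so t/τ = 1.42.
ΔT(t) = ΔT_eq (1 − e^(−t/τ)) = 9.55 × (1 − e^−1.42) = 7.23 K.

7.2 K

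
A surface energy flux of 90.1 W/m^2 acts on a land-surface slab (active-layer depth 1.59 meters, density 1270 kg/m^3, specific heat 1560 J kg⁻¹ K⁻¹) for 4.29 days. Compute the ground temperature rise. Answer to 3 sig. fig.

Areal heat capacity C = ρ c_p D = 1270 × 1560 × 1.59 = 3.15×10^6 J/(m²·K).
Net heat input Q = F Δt = 90.1 × (4.29 days × 86400 s/day) = 3.34×10^7 J/m².
ΔT = Q / C = 3.34×10^7 / 3.15×10^6 = 10.6 K.

10.6 K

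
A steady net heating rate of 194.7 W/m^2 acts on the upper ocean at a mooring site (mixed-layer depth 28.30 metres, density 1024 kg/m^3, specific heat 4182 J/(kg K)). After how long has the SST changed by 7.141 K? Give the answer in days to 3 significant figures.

51.4 days

Areal heat capacity C = ρ c_p D = 1024 × 4182 × 28.30 = 1.21×10^8 J/(m²·K).
Time required: Δt = C ΔT / F = 1.21×10^8 × 7.141 / 194.7 = 4.44×10^6 s.
In days: 4.44×10^6 s / (86400 s/day) = 51.4 days.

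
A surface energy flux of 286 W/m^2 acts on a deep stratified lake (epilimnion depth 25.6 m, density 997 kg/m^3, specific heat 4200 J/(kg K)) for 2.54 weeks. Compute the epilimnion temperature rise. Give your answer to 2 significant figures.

Areal heat capacity C = ρ c_p D = 997 × 4200 × 25.6 = 1.07×10^8 J/(m^2 K).
Net heat input Q = F Δt = 286 × (2.54 weeks × 6.048×10^5 s/week) = 4.39×10^8 J/m².
ΔT = Q / C = 4.39×10^8 / 1.07×10^8 = 4.10 K.

4.1 K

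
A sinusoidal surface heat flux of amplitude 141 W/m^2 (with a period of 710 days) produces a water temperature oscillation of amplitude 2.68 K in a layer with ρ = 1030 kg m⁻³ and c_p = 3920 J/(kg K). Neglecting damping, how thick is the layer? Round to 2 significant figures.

ω = 2π / 6.13×10^7 s = 1.02×10^-7 s⁻¹.
Required C = F₀ / (A ω) = 141 / (2.68 × 1.02×10^-7) = 5.14×10^8 J/(m²·K).
D = C / (ρ c_p) = 5.14×10^8 / (1030 × 3920) = 127 m.

130 m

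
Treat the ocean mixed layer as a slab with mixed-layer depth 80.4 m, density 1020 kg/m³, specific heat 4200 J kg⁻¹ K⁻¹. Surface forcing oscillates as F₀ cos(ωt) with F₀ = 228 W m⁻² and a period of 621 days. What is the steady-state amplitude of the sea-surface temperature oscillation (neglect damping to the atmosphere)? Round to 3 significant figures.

5.65 K

Areal heat capacity C = ρ c_p D = 1020 × 4200 × 80.4 = 3.44×10^8 J/(m²·K).
Angular frequency ω = 2π / T = 2π / 5.37×10^7 s = 1.17×10^-7 s⁻¹.
Cω = 3.44×10^8 × 1.17×10^-7 = 40.3 W/(m²·K).
Amplitude A = F₀ / (Cω) = 228 / 40.3 = 5.65 K.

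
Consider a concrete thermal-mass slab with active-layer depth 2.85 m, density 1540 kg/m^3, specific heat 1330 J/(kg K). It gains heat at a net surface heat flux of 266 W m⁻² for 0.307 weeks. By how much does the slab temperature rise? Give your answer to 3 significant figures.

8.46 K

Areal heat capacity C = ρ c_p D = 1540 × 1330 × 2.85 = 5.84×10^6 J/(m²·K).
Net heat input Q = F Δt = 266 × (0.307 weeks × 6.048×10^5 s/week) = 4.94×10^7 J/m².
ΔT = Q / C = 4.94×10^7 / 5.84×10^6 = 8.46 K.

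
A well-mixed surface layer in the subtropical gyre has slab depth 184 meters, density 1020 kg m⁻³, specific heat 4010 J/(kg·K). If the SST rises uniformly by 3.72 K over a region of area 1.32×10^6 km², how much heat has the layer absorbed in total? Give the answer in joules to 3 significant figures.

3.70×10^21 J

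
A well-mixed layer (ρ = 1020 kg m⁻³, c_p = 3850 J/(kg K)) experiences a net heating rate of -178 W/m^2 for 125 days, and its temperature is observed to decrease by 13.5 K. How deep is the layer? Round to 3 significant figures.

Heat input Q = F Δt = -178 × 1.08×10^7 s = -1.92×10^9 J/m².
Required areal heat capacity C = Q / ΔT = 1.42×10^8 J/(m²·K).
Depth D = C / (ρ c_p) = 1.42×10^8 / (1020 × 3850) = 36.3 m.

36.3 m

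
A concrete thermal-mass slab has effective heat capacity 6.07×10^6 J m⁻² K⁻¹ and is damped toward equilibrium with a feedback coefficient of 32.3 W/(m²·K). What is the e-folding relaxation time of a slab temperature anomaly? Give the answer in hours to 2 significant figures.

52 hours

Areal heat capacity C = 6.07×10^6 J m⁻² K⁻¹ (given).
Relaxation time τ = C / λ = 6.07×10^6 / 32.3 = 1.88×10^5 s.
In hours: 1.88×10^5 s / (3600 s/hour) = 52.2 hours.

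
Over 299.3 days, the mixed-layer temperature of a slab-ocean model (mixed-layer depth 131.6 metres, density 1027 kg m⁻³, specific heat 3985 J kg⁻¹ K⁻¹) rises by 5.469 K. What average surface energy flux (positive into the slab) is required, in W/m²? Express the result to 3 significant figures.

114

Areal heat capacity C = ρ c_p D = 1027 × 3985 × 131.6 = 5.39×10^8 J m⁻² K⁻¹.
Required heat per unit area: Q = C ΔT = 5.39×10^8 × 5.469 = 2.95×10^9 J/m².
Flux F = Q / Δt = 2.95×10^9 / 2.59×10^7 s = 114 W/m².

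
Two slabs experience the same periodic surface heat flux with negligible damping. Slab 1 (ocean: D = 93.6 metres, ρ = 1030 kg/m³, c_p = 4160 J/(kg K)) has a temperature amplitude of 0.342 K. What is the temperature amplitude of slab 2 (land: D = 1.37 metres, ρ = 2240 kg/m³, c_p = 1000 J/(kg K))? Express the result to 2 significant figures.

C_ocean = 4.01×10^8 J/(m²·K); C_land = 3.07×10^6 J/(m²·K).
A ∝ 1/C ⇒ A_land = A_ocean × C_ocean/C_land = 0.342 × 131 = 44.7 K.

45 K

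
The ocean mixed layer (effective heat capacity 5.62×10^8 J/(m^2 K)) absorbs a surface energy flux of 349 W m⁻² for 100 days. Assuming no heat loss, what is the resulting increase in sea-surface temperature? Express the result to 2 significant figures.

5.4 K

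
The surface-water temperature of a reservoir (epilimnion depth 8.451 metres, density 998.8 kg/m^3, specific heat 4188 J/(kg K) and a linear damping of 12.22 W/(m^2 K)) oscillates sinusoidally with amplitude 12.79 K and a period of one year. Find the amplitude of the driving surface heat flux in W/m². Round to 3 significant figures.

180

Areal heat capacity C = ρ c_p D = 998.8 × 4188 × 8.451 = 3.54×10^7 J m⁻² K⁻¹.
ω = 2π / 3.15×10^7 s = 1.99×10^-7 s⁻¹.
√((Cω)² + λ²) = √((7.04)² + 12.22²) = 14.1 W/(m²·K).
F₀ = A × √((Cω)²+λ²) = 12.79 × 14.1 = 180 W/m².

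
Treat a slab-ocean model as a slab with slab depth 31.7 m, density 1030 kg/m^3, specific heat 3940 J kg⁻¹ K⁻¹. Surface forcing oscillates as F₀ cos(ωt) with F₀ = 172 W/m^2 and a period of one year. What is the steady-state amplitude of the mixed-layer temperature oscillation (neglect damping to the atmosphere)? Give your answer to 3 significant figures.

6.71 K

Areal heat capacity C = ρ c_p D = 1030 × 3940 × 31.7 = 1.29×10^8 J/(m²·K).
Angular frequency ω = 2π / T = 2π / 3.15×10^7 s = 1.99×10^-7 s⁻¹.
Cω = 1.29×10^8 × 1.99×10^-7 = 25.6 W/(m²·K).
Amplitude A = F₀ / (Cω) = 172 / 25.6 = 6.71 K.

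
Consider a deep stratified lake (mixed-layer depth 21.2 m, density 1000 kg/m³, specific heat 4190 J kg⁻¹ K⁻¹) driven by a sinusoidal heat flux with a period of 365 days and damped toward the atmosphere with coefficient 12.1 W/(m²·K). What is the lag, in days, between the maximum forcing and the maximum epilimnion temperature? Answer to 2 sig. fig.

56 days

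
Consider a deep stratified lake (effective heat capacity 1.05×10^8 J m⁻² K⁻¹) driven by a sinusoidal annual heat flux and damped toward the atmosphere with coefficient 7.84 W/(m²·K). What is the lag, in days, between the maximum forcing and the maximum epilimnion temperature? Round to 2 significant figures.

70 days

Areal heat capacity C = 1.05×10^8 J m⁻² K⁻¹ (given).
ω = 2π / 3.15×10^7 s = 1.99×10^-7 s⁻¹.
Phase lag φ = arctan(Cω/λ) = arctan(20.9/7.84) = 1.21 rad.
Time lag = φ / ω = 1.21 / 1.99×10^-7 = 6.08×10^6 s = 70.4 days.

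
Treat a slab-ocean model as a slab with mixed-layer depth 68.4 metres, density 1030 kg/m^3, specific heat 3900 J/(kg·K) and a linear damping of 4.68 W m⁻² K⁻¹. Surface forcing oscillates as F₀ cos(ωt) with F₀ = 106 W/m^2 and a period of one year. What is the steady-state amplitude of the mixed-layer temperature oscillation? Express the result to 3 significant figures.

Areal heat capacity C = ρ c_p D = 1030 × 3900 × 68.4 = 2.75×10^8 J/(m²·K).
Angular frequency ω = 2π / T = 2π / 3.15×10^7 s = 1.99×10^-7 s⁻¹.
√((Cω)² + λ²) = √((54.7)² + 4.68²) = 54.9 W/(m²·K).
Amplitude A = F₀ / √((Cω)²+λ²) = 106 / 54.9 = 1.93 K.

1.93 K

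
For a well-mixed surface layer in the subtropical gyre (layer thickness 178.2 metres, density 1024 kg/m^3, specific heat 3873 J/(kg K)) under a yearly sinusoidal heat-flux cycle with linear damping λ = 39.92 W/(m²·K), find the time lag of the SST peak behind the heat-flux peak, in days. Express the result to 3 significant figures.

Areal heat capacity C = ρ c_p D = 1024 × 3873 × 178.2 = 7.07×10^8 J/(m²·K).
ω = 2π / 3.15×10^7 s = 1.99×10^-7 s⁻¹.
Phase lag φ = arctan(Cω/λ) = arctan(141/39.92) = 1.29 rad.
Time lag = φ / ω = 1.29 / 1.99×10^-7 = 6.50×10^6 s = 75.2 days.

75.2 days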